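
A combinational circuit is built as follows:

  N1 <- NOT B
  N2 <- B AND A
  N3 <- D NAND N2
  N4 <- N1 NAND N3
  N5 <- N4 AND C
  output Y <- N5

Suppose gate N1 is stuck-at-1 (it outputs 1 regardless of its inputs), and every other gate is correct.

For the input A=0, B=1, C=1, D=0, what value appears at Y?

Propagate with N1 forced: N1=1 [stuck-at-1], N2=0, N3=1, N4=0, N5=0.
So Y = 0. (Without the fault it would be 1.)

0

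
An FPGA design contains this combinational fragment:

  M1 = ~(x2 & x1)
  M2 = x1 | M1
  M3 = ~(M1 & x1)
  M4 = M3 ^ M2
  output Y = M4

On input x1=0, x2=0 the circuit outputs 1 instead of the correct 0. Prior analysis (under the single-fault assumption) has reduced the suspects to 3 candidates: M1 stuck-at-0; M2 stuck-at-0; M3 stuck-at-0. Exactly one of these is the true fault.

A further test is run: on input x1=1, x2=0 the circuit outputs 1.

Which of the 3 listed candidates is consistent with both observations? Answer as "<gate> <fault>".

M3 stuck-at-0

Evaluate each candidate on input x1=1, x2=0:
  M1 stuck-at-0: M1=0 [stuck-at-0], M2=1, M3=1, M4=0 → 0 — eliminated
  M2 stuck-at-0: M1=1, M2=0 [stuck-at-0], M3=0, M4=0 → 0 — eliminated
  M3 stuck-at-0: M1=1, M2=1, M3=0 [stuck-at-0], M4=1 → 1 — matches
Only M3 stuck-at-0 reproduces the observed 1.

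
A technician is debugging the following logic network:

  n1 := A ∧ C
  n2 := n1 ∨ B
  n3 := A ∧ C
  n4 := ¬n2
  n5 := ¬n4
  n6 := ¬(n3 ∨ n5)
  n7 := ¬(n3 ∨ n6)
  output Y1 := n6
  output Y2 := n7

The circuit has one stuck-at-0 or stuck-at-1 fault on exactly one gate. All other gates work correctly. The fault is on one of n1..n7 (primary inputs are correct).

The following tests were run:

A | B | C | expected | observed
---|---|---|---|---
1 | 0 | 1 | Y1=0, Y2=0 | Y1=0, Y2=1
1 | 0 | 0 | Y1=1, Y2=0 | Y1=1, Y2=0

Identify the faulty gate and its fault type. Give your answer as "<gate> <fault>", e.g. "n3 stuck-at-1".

Fault-free values for test 1 (A=1, B=0, C=1): n1=1, n2=1, n3=1, n4=0, n5=1, n6=0, n7=0, giving Y1=0, Y2=0. Observed Y1=0, Y2=1.
Test 1: faults giving observed Y1=0, Y2=1 are {n3 stuck-at-0, n7 stuck-at-1}.
Test 2 (A=1, B=0, C=0): fault-free n1=0, n2=0, n3=0, n4=1, n5=0, n6=1, n7=0 → Y1=1, Y2=0; observed Y1=1, Y2=0. Eliminates n7 stuck-at-1.
Only n3 stuck-at-0 is consistent with every test.

n3 stuck-at-0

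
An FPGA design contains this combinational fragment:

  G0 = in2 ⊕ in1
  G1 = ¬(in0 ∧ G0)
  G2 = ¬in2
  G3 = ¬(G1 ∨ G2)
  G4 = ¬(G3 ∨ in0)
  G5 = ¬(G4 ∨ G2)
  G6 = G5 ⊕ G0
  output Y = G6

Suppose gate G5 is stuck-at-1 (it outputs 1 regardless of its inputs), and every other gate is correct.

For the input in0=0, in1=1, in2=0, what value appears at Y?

Propagate with G5 forced: G0=1, G1=1, G2=1, G3=0, G4=1, G5=1 [stuck-at-1], G6=0.
So Y = 0. (Without the fault it would be 1.)

0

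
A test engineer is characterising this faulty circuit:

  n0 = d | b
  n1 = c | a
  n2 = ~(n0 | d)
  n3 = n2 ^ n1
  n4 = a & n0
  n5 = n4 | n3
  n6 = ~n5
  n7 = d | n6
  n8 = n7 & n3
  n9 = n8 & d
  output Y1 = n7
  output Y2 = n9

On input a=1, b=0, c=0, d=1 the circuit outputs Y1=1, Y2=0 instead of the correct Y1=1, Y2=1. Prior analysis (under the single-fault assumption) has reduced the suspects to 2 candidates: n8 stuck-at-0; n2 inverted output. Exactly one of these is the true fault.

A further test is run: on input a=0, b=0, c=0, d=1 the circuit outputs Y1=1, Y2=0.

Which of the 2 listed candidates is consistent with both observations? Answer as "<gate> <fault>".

n8 stuck-at-0

Evaluate each candidate on input a=0, b=0, c=0, d=1:
  n8 stuck-at-0: n0=1, n1=0, n2=0, n3=0, n4=0, n5=0, n6=1, n7=1, n8=0 [stuck-at-0], n9=0 → Y1=1, Y2=0 — matches
  n2 inverted output: n0=1, n1=0, n2=1 [inverted output], n3=1, n4=0, n5=1, n6=0, n7=1, n8=1, n9=1 → Y1=1, Y2=1 — eliminated
Only n8 stuck-at-0 reproduces the observed Y1=1, Y2=0.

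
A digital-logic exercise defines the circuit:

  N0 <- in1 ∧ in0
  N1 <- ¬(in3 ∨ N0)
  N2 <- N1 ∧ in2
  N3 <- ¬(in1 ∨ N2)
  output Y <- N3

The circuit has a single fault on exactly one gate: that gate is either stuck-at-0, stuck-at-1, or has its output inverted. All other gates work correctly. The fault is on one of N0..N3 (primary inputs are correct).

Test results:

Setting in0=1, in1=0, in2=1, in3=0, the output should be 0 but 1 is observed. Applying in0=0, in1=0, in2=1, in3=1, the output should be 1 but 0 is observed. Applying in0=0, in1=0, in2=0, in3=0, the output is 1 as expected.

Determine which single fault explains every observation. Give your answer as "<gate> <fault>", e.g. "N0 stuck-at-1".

Fault-free values for test 1 (in0=1, in1=0, in2=1, in3=0): N0=0, N1=1, N2=1, N3=0, giving Y=0. Observed 1.
Test 1: faults giving observed 1 are {N0 stuck-at-1, N0 inverted output, N1 stuck-at-0, N1 inverted output, N2 stuck-at-0, N2 inverted output, N3 stuck-at-1, N3 inverted output}.
Test 2 (in0=0, in1=0, in2=1, in3=1): fault-free N0=0, N1=0, N2=0, N3=1 → 1; observed 0. Eliminates N0 stuck-at-1, N0 inverted output, N1 stuck-at-0, N2 stuck-at-0, N3 stuck-at-1.
Test 3 (in0=0, in1=0, in2=0, in3=0): fault-free N0=0, N1=1, N2=0, N3=1 → 1; observed 1. Eliminates N2 inverted output, N3 inverted output.
Only N1 inverted output is consistent with every test.

N1 inverted output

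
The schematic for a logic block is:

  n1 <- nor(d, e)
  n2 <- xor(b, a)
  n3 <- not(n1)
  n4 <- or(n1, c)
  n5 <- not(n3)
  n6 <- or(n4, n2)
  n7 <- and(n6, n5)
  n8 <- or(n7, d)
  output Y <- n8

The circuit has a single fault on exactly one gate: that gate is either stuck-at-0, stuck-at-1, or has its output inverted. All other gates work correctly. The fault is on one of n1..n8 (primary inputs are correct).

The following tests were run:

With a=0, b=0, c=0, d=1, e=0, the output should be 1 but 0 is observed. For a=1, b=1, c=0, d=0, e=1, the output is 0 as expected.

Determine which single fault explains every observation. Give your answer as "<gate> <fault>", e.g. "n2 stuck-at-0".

Fault-free values for test 1 (a=0, b=0, c=0, d=1, e=0): n1=0, n2=0, n3=1, n4=0, n5=0, n6=0, n7=0, n8=1, giving Y=1. Observed 0.
Test 1: faults giving observed 0 are {n8 stuck-at-0, n8 inverted output}.
Test 2 (a=1, b=1, c=0, d=0, e=1): fault-free n1=0, n2=0, n3=1, n4=0, n5=0, n6=0, n7=0, n8=0 → 0; observed 0. Eliminates n8 inverted output.
Only n8 stuck-at-0 is consistent with every test.

n8 stuck-at-0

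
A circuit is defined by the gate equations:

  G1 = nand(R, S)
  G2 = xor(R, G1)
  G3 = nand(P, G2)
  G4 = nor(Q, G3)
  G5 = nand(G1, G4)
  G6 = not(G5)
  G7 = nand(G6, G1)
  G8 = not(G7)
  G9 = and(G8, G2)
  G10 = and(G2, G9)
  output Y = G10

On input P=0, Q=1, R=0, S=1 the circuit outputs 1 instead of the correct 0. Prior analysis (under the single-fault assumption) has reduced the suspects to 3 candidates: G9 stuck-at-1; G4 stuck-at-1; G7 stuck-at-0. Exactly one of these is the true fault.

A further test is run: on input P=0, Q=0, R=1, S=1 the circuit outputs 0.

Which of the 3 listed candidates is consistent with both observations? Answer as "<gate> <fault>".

G4 stuck-at-1

Evaluate each candidate on input P=0, Q=0, R=1, S=1:
  G9 stuck-at-1: G1=0, G2=1, G3=1, G4=0, G5=1, G6=0, G7=1, G8=0, G9=1 [stuck-at-1], G10=1 → 1 — eliminated
  G4 stuck-at-1: G1=0, G2=1, G3=1, G4=1 [stuck-at-1], G5=1, G6=0, G7=1, G8=0, G9=0, G10=0 → 0 — matches
  G7 stuck-at-0: G1=0, G2=1, G3=1, G4=0, G5=1, G6=0, G7=0 [stuck-at-0], G8=1, G9=1, G10=1 → 1 — eliminated
Only G4 stuck-at-1 reproduces the observed 0.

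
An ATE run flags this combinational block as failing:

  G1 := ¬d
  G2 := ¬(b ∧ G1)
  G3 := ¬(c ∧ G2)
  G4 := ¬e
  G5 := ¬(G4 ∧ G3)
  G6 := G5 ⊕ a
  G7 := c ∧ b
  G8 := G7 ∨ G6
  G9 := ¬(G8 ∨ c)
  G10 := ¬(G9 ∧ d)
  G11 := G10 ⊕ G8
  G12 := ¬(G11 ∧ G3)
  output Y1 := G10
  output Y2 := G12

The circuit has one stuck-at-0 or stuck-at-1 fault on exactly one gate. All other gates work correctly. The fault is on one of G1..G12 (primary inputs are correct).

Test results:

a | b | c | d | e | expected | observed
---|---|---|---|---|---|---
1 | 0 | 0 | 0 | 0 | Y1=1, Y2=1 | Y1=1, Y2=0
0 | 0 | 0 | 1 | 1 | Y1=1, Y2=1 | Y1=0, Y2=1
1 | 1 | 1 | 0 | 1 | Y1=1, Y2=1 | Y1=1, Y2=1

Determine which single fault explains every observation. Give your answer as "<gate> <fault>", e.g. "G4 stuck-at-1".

Fault-free values for test 1 (a=1, b=0, c=0, d=0, e=0): G1=1, G2=1, G3=1, G4=1, G5=0, G6=1, G7=0, G8=1, G9=0, G10=1, G11=0, G12=1, giving Y1=1, Y2=1. Observed Y1=1, Y2=0.
Test 1: faults giving observed Y1=1, Y2=0 are {G4 stuck-at-0, G5 stuck-at-1, G6 stuck-at-0, G8 stuck-at-0, G11 stuck-at-1, G12 stuck-at-0}.
Test 2 (a=0, b=0, c=0, d=1, e=1): fault-free G1=0, G2=1, G3=1, G4=0, G5=1, G6=1, G7=0, G8=1, G9=0, G10=1, G11=0, G12=1 → Y1=1, Y2=1; observed Y1=0, Y2=1. Eliminates G4 stuck-at-0, G5 stuck-at-1, G11 stuck-at-1, G12 stuck-at-0.
Test 3 (a=1, b=1, c=1, d=0, e=1): fault-free G1=1, G2=0, G3=1, G4=0, G5=1, G6=0, G7=1, G8=1, G9=0, G10=1, G11=0, G12=1 → Y1=1, Y2=1; observed Y1=1, Y2=1. Eliminates G8 stuck-at-0.
Only G6 stuck-at-0 is consistent with every test.

G6 stuck-at-0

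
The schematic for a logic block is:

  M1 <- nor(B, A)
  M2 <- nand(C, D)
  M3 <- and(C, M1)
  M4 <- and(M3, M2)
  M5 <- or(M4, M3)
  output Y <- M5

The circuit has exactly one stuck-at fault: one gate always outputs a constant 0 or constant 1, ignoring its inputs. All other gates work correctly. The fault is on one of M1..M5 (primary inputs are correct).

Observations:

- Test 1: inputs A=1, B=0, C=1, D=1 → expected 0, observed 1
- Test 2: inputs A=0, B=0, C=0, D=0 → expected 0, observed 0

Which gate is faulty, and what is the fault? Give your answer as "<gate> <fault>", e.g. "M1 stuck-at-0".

Fault-free values for test 1 (A=1, B=0, C=1, D=1): M1=0, M2=0, M3=0, M4=0, M5=0, giving Y=0. Observed 1.
Test 1: faults giving observed 1 are {M1 stuck-at-1, M3 stuck-at-1, M4 stuck-at-1, M5 stuck-at-1}.
Test 2 (A=0, B=0, C=0, D=0): fault-free M1=1, M2=1, M3=0, M4=0, M5=0 → 0; observed 0. Eliminates M3 stuck-at-1, M4 stuck-at-1, M5 stuck-at-1.
Only M1 stuck-at-1 is consistent with every test.

M1 stuck-at-1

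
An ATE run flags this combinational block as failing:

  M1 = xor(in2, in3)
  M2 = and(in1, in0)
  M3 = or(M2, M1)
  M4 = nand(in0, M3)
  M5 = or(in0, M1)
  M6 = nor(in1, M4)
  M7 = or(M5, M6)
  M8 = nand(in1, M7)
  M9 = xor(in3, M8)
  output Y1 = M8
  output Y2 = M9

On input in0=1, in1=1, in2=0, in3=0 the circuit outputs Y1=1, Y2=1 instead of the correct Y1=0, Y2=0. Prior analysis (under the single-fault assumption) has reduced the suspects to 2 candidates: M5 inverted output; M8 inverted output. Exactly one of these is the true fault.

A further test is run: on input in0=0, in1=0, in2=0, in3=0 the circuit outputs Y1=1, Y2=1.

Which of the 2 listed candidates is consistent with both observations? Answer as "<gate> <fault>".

M5 inverted output

Evaluate each candidate on input in0=0, in1=0, in2=0, in3=0:
  M5 inverted output: M1=0, M2=0, M3=0, M4=1, M5=1 [inverted output], M6=0, M7=1, M8=1, M9=1 → Y1=1, Y2=1 — matches
  M8 inverted output: M1=0, M2=0, M3=0, M4=1, M5=0, M6=0, M7=0, M8=0 [inverted output], M9=0 → Y1=0, Y2=0 — eliminated
Only M5 inverted output reproduces the observed Y1=1, Y2=1.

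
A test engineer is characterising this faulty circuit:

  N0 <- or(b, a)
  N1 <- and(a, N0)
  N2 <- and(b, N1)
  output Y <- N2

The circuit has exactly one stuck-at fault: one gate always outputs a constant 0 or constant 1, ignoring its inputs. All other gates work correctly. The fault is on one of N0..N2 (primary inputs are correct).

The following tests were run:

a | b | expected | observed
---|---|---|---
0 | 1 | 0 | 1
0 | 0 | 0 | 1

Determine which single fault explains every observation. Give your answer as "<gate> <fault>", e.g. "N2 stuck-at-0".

Fault-free values for test 1 (a=0, b=1): N0=1, N1=0, N2=0, giving Y=0. Observed 1.
Test 1: faults giving observed 1 are {N1 stuck-at-1, N2 stuck-at-1}.
Test 2 (a=0, b=0): fault-free N0=0, N1=0, N2=0 → 0; observed 1. Eliminates N1 stuck-at-1.
Only N2 stuck-at-1 is consistent with every test.

N2 stuck-at-1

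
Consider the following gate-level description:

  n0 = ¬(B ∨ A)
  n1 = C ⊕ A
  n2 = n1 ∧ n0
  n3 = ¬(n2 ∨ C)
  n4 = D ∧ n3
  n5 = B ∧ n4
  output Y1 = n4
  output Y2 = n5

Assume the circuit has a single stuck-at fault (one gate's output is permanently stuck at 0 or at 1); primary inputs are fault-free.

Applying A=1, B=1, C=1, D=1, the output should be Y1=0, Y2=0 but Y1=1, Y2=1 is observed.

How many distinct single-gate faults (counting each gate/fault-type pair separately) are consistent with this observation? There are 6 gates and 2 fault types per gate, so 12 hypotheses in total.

2

Fault-free: n0=0, n1=0, n2=0, n3=0, n4=0, n5=0 → Y1=0, Y2=0. Observed Y1=1, Y2=1.
  n0 stuck-at-0: output Y1=0, Y2=0 ✗
  n0 stuck-at-1: output Y1=0, Y2=0 ✗
  n1 stuck-at-0: output Y1=0, Y2=0 ✗
  n1 stuck-at-1: output Y1=0, Y2=0 ✗
  n2 stuck-at-0: output Y1=0, Y2=0 ✗
  n2 stuck-at-1: output Y1=0, Y2=0 ✗
  n3 stuck-at-0: output Y1=0, Y2=0 ✗
  n3 stuck-at-1: output Y1=1, Y2=1 ✓
  n4 stuck-at-0: output Y1=0, Y2=0 ✗
  n4 stuck-at-1: output Y1=1, Y2=1 ✓
  n5 stuck-at-0: output Y1=0, Y2=0 ✗
  n5 stuck-at-1: output Y1=0, Y2=1 ✗
Consistent faults: {n3 stuck-at-1, n4 stuck-at-1} — 2 in all.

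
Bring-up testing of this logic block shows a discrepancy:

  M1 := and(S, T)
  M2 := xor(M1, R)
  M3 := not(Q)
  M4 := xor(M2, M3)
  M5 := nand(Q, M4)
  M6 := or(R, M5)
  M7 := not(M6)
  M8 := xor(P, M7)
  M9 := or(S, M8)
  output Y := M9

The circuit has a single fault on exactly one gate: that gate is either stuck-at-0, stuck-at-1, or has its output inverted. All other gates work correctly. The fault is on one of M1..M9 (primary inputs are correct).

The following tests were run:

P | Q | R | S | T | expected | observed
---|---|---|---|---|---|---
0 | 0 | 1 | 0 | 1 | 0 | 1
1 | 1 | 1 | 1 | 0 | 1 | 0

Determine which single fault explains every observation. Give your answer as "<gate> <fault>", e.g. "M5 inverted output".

Fault-free values for test 1 (P=0, Q=0, R=1, S=0, T=1): M1=0, M2=1, M3=1, M4=0, M5=1, M6=1, M7=0, M8=0, M9=0, giving Y=0. Observed 1.
Test 1: faults giving observed 1 are {M6 stuck-at-0, M6 inverted output, M7 stuck-at-1, M7 inverted output, M8 stuck-at-1, M8 inverted output, M9 stuck-at-1, M9 inverted output}.
Test 2 (P=1, Q=1, R=1, S=1, T=0): fault-free M1=0, M2=1, M3=0, M4=1, M5=0, M6=1, M7=0, M8=1, M9=1 → 1; observed 0. Eliminates M6 stuck-at-0, M6 inverted output, M7 stuck-at-1, M7 inverted output, M8 stuck-at-1, M8 inverted output, M9 stuck-at-1.
Only M9 inverted output is consistent with every test.

M9 inverted output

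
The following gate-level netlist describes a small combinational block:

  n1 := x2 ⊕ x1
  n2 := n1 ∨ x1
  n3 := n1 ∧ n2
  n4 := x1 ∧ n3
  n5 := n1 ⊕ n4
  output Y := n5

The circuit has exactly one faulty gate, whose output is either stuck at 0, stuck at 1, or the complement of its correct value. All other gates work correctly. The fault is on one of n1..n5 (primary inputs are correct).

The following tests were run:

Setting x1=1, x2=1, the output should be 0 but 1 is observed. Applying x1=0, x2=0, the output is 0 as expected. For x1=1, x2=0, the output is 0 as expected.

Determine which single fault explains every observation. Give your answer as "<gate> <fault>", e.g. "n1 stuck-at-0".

Fault-free values for test 1 (x1=1, x2=1): n1=0, n2=1, n3=0, n4=0, n5=0, giving Y=0. Observed 1.
Test 1: faults giving observed 1 are {n3 stuck-at-1, n3 inverted output, n4 stuck-at-1, n4 inverted output, n5 stuck-at-1, n5 inverted output}.
Test 2 (x1=0, x2=0): fault-free n1=0, n2=0, n3=0, n4=0, n5=0 → 0; observed 0. Eliminates n4 stuck-at-1, n4 inverted output, n5 stuck-at-1, n5 inverted output.
Test 3 (x1=1, x2=0): fault-free n1=1, n2=1, n3=1, n4=1, n5=0 → 0; observed 0. Eliminates n3 inverted output.
Only n3 stuck-at-1 is consistent with every test.

n3 stuck-at-1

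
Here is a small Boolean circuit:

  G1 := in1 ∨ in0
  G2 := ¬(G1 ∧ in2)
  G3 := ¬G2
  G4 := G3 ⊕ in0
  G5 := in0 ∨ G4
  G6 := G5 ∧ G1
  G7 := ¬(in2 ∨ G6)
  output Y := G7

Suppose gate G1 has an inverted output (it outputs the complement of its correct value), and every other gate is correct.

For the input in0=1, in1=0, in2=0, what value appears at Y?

Propagate with G1 forced: G1=0 [inverted output], G2=1, G3=0, G4=1, G5=1, G6=0, G7=1.
So Y = 1. (Without the fault it would be 0.)

1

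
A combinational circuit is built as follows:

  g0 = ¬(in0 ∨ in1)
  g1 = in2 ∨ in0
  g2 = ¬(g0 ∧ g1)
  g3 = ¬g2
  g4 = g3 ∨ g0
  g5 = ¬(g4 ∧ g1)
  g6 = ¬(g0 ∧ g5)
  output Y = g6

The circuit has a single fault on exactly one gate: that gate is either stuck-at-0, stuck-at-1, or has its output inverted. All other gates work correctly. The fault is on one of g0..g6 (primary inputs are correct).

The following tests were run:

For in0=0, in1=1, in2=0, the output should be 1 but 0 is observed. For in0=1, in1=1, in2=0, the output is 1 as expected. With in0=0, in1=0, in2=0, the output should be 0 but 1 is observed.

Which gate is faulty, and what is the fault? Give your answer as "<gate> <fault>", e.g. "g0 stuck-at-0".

Fault-free values for test 1 (in0=0, in1=1, in2=0): g0=0, g1=0, g2=1, g3=0, g4=0, g5=1, g6=1, giving Y=1. Observed 0.
Test 1: faults giving observed 0 are {g0 stuck-at-1, g0 inverted output, g6 stuck-at-0, g6 inverted output}.
Test 2 (in0=1, in1=1, in2=0): fault-free g0=0, g1=1, g2=1, g3=0, g4=0, g5=1, g6=1 → 1; observed 1. Eliminates g6 stuck-at-0, g6 inverted output.
Test 3 (in0=0, in1=0, in2=0): fault-free g0=1, g1=0, g2=1, g3=0, g4=1, g5=1, g6=0 → 0; observed 1. Eliminates g0 stuck-at-1.
Only g0 inverted output is consistent with every test.

g0 inverted output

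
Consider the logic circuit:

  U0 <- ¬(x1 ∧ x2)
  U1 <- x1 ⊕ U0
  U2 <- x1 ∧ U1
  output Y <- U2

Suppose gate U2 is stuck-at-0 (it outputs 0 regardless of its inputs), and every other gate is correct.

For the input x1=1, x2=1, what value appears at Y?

0

Propagate with U2 forced: U0=0, U1=1, U2=0 [stuck-at-0].
So Y = 0. (Without the fault it would be 1.)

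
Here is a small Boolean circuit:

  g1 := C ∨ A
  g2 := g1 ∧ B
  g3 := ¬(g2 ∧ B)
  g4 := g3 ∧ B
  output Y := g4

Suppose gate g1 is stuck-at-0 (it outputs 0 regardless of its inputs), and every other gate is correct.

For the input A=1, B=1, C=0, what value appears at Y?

1

Propagate with g1 forced: g1=0 [stuck-at-0], g2=0, g3=1, g4=1.
So Y = 1. (Without the fault it would be 0.)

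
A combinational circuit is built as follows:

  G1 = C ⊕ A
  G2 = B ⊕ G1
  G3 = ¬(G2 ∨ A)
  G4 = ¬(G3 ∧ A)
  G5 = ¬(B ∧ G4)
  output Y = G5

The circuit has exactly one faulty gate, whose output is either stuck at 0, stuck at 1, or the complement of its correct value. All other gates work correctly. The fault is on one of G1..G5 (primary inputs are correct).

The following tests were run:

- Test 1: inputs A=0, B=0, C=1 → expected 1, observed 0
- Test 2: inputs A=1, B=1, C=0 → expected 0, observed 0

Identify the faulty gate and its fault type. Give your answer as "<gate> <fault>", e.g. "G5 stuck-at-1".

G5 stuck-at-0

Fault-free values for test 1 (A=0, B=0, C=1): G1=1, G2=1, G3=0, G4=1, G5=1, giving Y=1. Observed 0.
Test 1: faults giving observed 0 are {G5 stuck-at-0, G5 inverted output}.
Test 2 (A=1, B=1, C=0): fault-free G1=1, G2=0, G3=0, G4=1, G5=0 → 0; observed 0. Eliminates G5 inverted output.
Only G5 stuck-at-0 is consistent with every test.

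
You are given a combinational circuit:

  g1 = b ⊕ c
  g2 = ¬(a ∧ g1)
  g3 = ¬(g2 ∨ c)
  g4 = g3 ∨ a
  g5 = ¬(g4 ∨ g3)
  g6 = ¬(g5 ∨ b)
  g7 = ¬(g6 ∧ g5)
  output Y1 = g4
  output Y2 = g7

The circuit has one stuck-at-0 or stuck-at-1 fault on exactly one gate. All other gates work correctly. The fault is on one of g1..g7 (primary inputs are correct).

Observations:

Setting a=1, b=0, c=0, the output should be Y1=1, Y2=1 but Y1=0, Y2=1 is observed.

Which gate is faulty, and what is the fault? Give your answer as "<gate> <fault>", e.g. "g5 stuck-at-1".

Fault-free values for test 1 (a=1, b=0, c=0): g1=0, g2=1, g3=0, g4=1, g5=0, g6=1, g7=1, giving Y1=1, Y2=1. Observed Y1=0, Y2=1.
Test 1: faults giving observed Y1=0, Y2=1 are {g4 stuck-at-0}.
Only g4 stuck-at-0 is consistent with every test.

g4 stuck-at-0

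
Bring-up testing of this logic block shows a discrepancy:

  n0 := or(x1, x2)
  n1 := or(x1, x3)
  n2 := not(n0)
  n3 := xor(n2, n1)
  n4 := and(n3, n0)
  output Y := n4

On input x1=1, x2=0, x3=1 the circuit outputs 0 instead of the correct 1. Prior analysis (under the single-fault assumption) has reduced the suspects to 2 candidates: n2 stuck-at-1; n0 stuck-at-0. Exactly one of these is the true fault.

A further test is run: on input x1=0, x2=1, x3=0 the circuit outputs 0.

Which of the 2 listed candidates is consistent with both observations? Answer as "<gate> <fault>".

Evaluate each candidate on input x1=0, x2=1, x3=0:
  n2 stuck-at-1: n0=1, n1=0, n2=1 [stuck-at-1], n3=1, n4=1 → 1 — eliminated
  n0 stuck-at-0: n0=0 [stuck-at-0], n1=0, n2=1, n3=1, n4=0 → 0 — matches
Only n0 stuck-at-0 reproduces the observed 0.

n0 stuck-at-0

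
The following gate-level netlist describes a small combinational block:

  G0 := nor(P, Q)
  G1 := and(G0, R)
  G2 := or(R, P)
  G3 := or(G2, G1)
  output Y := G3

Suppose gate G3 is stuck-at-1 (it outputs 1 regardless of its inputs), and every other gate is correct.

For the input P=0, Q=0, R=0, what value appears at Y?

Propagate with G3 forced: G0=1, G1=0, G2=0, G3=1 [stuck-at-1].
So Y = 1. (Without the fault it would be 0.)

1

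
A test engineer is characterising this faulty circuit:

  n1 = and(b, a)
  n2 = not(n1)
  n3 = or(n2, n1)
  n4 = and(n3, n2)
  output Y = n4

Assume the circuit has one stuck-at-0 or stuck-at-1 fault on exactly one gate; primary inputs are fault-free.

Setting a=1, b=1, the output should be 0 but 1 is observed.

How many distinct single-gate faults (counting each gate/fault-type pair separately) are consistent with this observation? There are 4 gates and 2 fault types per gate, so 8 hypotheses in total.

Fault-free: n1=1, n2=0, n3=1, n4=0 → 0. Observed 1.
  n1 stuck-at-0: output 1 ✓
  n1 stuck-at-1: output 0 ✗
  n2 stuck-at-0: output 0 ✗
  n2 stuck-at-1: output 1 ✓
  n3 stuck-at-0: output 0 ✗
  n3 stuck-at-1: output 0 ✗
  n4 stuck-at-0: output 0 ✗
  n4 stuck-at-1: output 1 ✓
Consistent faults: {n1 stuck-at-0, n2 stuck-at-1, n4 stuck-at-1} — 3 in all.

3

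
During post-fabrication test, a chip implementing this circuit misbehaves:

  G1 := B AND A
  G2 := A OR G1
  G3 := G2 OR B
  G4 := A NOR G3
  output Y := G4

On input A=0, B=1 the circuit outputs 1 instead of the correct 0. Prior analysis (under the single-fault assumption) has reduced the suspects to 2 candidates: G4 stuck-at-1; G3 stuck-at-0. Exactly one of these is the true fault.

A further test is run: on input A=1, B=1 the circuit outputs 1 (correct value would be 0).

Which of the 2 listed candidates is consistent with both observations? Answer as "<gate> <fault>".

G4 stuck-at-1

Evaluate each candidate on input A=1, B=1:
  G4 stuck-at-1: G1=1, G2=1, G3=1, G4=1 [stuck-at-1] → 1 — matches
  G3 stuck-at-0: G1=1, G2=1, G3=0 [stuck-at-0], G4=0 → 0 — eliminated
Only G4 stuck-at-1 reproduces the observed 1.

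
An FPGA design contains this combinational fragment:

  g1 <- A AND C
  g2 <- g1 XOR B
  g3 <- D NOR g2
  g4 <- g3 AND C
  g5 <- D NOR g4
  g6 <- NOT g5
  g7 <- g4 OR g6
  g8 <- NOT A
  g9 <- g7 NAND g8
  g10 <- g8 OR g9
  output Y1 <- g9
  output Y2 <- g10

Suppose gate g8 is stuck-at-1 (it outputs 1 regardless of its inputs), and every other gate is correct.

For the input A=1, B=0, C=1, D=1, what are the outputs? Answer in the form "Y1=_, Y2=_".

Propagate with g8 forced: g1=1, g2=1, g3=0, g4=0, g5=0, g6=1, g7=1, g8=1 [stuck-at-1], g9=0, g10=1.
So the outputs are Y1=0, Y2=1. (Without the fault they would be Y1=1, Y2=1.)

Y1=0, Y2=1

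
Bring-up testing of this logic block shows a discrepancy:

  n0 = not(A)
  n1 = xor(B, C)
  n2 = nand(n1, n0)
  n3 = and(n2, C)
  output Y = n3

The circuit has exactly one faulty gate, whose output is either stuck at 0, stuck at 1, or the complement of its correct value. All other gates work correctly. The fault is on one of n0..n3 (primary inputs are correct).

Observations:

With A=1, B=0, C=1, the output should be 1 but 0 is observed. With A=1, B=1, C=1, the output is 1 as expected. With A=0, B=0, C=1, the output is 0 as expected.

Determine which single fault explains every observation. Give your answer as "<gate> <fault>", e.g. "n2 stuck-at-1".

n0 stuck-at-1

Fault-free values for test 1 (A=1, B=0, C=1): n0=0, n1=1, n2=1, n3=1, giving Y=1. Observed 0.
Test 1: faults giving observed 0 are {n0 stuck-at-1, n0 inverted output, n2 stuck-at-0, n2 inverted output, n3 stuck-at-0, n3 inverted output}.
Test 2 (A=1, B=1, C=1): fault-free n0=0, n1=0, n2=1, n3=1 → 1; observed 1. Eliminates n2 stuck-at-0, n2 inverted output, n3 stuck-at-0, n3 inverted output.
Test 3 (A=0, B=0, C=1): fault-free n0=1, n1=1, n2=0, n3=0 → 0; observed 0. Eliminates n0 inverted output.
Only n0 stuck-at-1 is consistent with every test.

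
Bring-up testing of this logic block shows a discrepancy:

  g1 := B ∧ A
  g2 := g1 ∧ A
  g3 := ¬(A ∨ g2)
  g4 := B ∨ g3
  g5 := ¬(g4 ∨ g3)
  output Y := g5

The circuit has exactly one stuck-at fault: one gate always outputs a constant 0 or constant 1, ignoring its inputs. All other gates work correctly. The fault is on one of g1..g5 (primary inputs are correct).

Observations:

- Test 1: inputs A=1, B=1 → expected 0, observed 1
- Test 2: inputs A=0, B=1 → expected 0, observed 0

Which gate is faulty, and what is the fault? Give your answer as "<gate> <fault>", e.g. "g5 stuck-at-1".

Fault-free values for test 1 (A=1, B=1): g1=1, g2=1, g3=0, g4=1, g5=0, giving Y=0. Observed 1.
Test 1: faults giving observed 1 are {g4 stuck-at-0, g5 stuck-at-1}.
Test 2 (A=0, B=1): fault-free g1=0, g2=0, g3=1, g4=1, g5=0 → 0; observed 0. Eliminates g5 stuck-at-1.
Only g4 stuck-at-0 is consistent with every test.

g4 stuck-at-0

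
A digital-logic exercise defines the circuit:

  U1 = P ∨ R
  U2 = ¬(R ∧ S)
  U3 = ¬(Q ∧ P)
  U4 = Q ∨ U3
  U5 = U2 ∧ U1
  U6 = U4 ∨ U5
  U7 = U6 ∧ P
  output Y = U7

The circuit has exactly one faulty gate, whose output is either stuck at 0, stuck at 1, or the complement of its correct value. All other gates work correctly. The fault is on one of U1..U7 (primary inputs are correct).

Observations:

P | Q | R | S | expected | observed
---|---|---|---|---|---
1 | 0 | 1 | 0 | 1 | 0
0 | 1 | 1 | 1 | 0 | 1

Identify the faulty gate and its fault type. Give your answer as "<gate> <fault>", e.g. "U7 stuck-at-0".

U7 inverted output

Fault-free values for test 1 (P=1, Q=0, R=1, S=0): U1=1, U2=1, U3=1, U4=1, U5=1, U6=1, U7=1, giving Y=1. Observed 0.
Test 1: faults giving observed 0 are {U6 stuck-at-0, U6 inverted output, U7 stuck-at-0, U7 inverted output}.
Test 2 (P=0, Q=1, R=1, S=1): fault-free U1=1, U2=0, U3=1, U4=1, U5=0, U6=1, U7=0 → 0; observed 1. Eliminates U6 stuck-at-0, U6 inverted output, U7 stuck-at-0.
Only U7 inverted output is consistent with every test.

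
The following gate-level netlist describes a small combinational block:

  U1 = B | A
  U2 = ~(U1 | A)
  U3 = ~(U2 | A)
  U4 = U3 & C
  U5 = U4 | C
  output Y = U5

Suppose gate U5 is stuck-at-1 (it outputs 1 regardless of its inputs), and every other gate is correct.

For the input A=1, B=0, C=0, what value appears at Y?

Propagate with U5 forced: U1=1, U2=0, U3=0, U4=0, U5=1 [stuck-at-1].
So Y = 1. (Without the fault it would be 0.)

1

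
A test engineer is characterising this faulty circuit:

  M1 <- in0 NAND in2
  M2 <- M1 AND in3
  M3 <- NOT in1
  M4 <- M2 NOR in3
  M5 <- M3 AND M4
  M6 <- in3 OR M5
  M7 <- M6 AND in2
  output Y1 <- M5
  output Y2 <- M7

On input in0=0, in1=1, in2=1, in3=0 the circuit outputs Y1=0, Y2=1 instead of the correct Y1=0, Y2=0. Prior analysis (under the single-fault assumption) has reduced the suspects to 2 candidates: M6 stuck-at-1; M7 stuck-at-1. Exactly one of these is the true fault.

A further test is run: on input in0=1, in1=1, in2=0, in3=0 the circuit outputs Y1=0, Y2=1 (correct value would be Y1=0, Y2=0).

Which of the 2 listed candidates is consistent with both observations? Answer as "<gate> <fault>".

Evaluate each candidate on input in0=1, in1=1, in2=0, in3=0:
  M6 stuck-at-1: M1=1, M2=0, M3=0, M4=1, M5=0, M6=1 [stuck-at-1], M7=0 → Y1=0, Y2=0 — eliminated
  M7 stuck-at-1: M1=1, M2=0, M3=0, M4=1, M5=0, M6=0, M7=1 [stuck-at-1] → Y1=0, Y2=1 — matches
Only M7 stuck-at-1 reproduces the observed Y1=0, Y2=1.

M7 stuck-at-1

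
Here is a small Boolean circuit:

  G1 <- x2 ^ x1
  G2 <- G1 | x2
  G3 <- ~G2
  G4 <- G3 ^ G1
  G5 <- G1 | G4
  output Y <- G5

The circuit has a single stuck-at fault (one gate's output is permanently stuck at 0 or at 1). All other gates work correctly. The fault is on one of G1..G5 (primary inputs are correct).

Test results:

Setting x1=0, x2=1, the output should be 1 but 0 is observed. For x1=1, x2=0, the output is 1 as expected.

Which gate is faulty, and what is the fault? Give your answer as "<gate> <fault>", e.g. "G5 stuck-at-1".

Fault-free values for test 1 (x1=0, x2=1): G1=1, G2=1, G3=0, G4=1, G5=1, giving Y=1. Observed 0.
Test 1: faults giving observed 0 are {G1 stuck-at-0, G5 stuck-at-0}.
Test 2 (x1=1, x2=0): fault-free G1=1, G2=1, G3=0, G4=1, G5=1 → 1; observed 1. Eliminates G5 stuck-at-0.
Only G1 stuck-at-0 is consistent with every test.

G1 stuck-at-0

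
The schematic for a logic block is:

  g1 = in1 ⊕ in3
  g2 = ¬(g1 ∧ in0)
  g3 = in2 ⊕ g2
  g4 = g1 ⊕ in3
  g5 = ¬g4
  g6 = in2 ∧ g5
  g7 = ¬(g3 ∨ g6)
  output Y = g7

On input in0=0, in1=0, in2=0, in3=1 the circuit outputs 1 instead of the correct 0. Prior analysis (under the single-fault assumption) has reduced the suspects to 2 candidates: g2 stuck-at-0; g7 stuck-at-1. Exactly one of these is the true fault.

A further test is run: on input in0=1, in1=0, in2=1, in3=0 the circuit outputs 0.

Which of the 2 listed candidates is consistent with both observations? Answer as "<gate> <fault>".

g2 stuck-at-0

Evaluate each candidate on input in0=1, in1=0, in2=1, in3=0:
  g2 stuck-at-0: g1=0, g2=0 [stuck-at-0], g3=1, g4=0, g5=1, g6=1, g7=0 → 0 — matches
  g7 stuck-at-1: g1=0, g2=1, g3=0, g4=0, g5=1, g6=1, g7=1 [stuck-at-1] → 1 — eliminated
Only g2 stuck-at-0 reproduces the observed 0.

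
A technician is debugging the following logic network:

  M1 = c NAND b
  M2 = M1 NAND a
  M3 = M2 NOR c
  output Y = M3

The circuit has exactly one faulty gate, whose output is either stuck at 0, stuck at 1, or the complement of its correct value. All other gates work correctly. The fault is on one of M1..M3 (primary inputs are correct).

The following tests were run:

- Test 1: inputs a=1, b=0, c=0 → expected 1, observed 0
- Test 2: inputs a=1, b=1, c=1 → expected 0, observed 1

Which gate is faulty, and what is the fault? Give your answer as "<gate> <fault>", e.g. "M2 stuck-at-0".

Fault-free values for test 1 (a=1, b=0, c=0): M1=1, M2=0, M3=1, giving Y=1. Observed 0.
Test 1: faults giving observed 0 are {M1 stuck-at-0, M1 inverted output, M2 stuck-at-1, M2 inverted output, M3 stuck-at-0, M3 inverted output}.
Test 2 (a=1, b=1, c=1): fault-free M1=0, M2=1, M3=0 → 0; observed 1. Eliminates M1 stuck-at-0, M1 inverted output, M2 stuck-at-1, M2 inverted output, M3 stuck-at-0.
Only M3 inverted output is consistent with every test.

M3 inverted output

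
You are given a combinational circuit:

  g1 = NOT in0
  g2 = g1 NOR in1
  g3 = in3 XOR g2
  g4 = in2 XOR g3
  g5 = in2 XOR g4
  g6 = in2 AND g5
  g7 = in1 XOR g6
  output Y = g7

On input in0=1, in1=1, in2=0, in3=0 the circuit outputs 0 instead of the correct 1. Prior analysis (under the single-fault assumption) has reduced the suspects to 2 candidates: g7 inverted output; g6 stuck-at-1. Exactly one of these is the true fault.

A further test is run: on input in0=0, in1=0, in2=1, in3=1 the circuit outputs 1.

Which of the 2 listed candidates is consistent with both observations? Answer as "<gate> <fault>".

Evaluate each candidate on input in0=0, in1=0, in2=1, in3=1:
  g7 inverted output: g1=1, g2=0, g3=1, g4=0, g5=1, g6=1, g7=0 [inverted output] → 0 — eliminated
  g6 stuck-at-1: g1=1, g2=0, g3=1, g4=0, g5=1, g6=1 [stuck-at-1], g7=1 → 1 — matches
Only g6 stuck-at-1 reproduces the observed 1.

g6 stuck-at-1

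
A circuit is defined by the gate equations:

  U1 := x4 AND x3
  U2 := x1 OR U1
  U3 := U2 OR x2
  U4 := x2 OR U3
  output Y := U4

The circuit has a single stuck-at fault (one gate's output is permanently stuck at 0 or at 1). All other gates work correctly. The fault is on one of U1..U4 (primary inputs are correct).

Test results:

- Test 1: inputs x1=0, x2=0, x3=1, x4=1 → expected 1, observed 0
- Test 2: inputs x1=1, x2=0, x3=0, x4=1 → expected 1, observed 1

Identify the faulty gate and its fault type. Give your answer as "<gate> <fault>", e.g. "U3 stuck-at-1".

U1 stuck-at-0

Fault-free values for test 1 (x1=0, x2=0, x3=1, x4=1): U1=1, U2=1, U3=1, U4=1, giving Y=1. Observed 0.
Test 1: faults giving observed 0 are {U1 stuck-at-0, U2 stuck-at-0, U3 stuck-at-0, U4 stuck-at-0}.
Test 2 (x1=1, x2=0, x3=0, x4=1): fault-free U1=0, U2=1, U3=1, U4=1 → 1; observed 1. Eliminates U2 stuck-at-0, U3 stuck-at-0, U4 stuck-at-0.
Only U1 stuck-at-0 is consistent with every test.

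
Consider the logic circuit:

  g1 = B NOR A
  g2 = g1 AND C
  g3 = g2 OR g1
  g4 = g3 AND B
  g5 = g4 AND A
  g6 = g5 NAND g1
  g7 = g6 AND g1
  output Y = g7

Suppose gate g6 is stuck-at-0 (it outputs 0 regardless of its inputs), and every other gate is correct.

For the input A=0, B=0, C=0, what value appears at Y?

Propagate with g6 forced: g1=1, g2=0, g3=1, g4=0, g5=0, g6=0 [stuck-at-0], g7=0.
So Y = 0. (Without the fault it would be 1.)

0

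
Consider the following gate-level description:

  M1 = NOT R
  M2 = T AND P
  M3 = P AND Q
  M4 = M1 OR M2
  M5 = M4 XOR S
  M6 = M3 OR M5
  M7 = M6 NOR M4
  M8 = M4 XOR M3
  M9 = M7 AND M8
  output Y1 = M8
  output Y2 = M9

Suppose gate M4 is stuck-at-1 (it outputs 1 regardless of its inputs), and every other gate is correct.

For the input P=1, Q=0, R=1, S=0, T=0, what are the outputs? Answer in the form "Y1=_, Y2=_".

Propagate with M4 forced: M1=0, M2=0, M3=0, M4=1 [stuck-at-1], M5=1, M6=1, M7=0, M8=1, M9=0.
So the outputs are Y1=1, Y2=0. (Without the fault they would be Y1=0, Y2=0.)

Y1=1, Y2=0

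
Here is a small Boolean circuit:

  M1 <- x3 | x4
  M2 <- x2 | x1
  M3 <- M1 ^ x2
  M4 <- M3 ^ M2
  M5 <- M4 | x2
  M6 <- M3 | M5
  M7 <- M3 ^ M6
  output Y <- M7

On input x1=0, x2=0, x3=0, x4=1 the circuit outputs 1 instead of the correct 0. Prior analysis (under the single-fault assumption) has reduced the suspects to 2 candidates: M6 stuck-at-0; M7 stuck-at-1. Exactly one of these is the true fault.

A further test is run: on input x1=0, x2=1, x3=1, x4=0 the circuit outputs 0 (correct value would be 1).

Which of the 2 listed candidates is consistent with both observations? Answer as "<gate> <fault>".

Evaluate each candidate on input x1=0, x2=1, x3=1, x4=0:
  M6 stuck-at-0: M1=1, M2=1, M3=0, M4=1, M5=1, M6=0 [stuck-at-0], M7=0 → 0 — matches
  M7 stuck-at-1: M1=1, M2=1, M3=0, M4=1, M5=1, M6=1, M7=1 [stuck-at-1] → 1 — eliminated
Only M6 stuck-at-0 reproduces the observed 0.

M6 stuck-at-0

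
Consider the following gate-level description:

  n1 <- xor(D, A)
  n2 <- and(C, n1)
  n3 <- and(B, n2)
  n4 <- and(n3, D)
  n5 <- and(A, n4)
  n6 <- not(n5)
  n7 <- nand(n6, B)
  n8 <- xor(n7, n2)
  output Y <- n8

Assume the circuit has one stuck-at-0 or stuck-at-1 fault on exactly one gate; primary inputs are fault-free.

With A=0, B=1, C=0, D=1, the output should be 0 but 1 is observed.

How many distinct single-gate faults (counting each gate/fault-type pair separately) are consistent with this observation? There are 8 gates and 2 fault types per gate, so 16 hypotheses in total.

5

Fault-free: n1=1, n2=0, n3=0, n4=0, n5=0, n6=1, n7=0, n8=0 → 0. Observed 1.
  n1: none of the 2 fault types match ✗
  n2: stuck-at-1 ✓; others ✗
  n3: none of the 2 fault types match ✗
  n4: none of the 2 fault types match ✗
  n5: stuck-at-1 ✓; others ✗
  n6: stuck-at-0 ✓; others ✗
  n7: stuck-at-1 ✓; others ✗
  n8: stuck-at-1 ✓; others ✗
Consistent faults: {n2 stuck-at-1, n5 stuck-at-1, n6 stuck-at-0, n7 stuck-at-1, n8 stuck-at-1} — 5 in all.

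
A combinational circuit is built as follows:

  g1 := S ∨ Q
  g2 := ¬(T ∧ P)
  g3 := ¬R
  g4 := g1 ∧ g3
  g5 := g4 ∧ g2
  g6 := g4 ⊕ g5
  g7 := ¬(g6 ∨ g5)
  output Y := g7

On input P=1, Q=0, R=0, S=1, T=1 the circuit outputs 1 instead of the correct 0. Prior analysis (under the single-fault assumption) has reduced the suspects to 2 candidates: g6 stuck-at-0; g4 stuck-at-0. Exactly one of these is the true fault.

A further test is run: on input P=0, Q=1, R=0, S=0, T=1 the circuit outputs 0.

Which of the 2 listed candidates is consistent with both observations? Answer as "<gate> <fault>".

Evaluate each candidate on input P=0, Q=1, R=0, S=0, T=1:
  g6 stuck-at-0: g1=1, g2=1, g3=1, g4=1, g5=1, g6=0 [stuck-at-0], g7=0 → 0 — matches
  g4 stuck-at-0: g1=1, g2=1, g3=1, g4=0 [stuck-at-0], g5=0, g6=0, g7=1 → 1 — eliminated
Only g6 stuck-at-0 reproduces the observed 0.

g6 stuck-at-0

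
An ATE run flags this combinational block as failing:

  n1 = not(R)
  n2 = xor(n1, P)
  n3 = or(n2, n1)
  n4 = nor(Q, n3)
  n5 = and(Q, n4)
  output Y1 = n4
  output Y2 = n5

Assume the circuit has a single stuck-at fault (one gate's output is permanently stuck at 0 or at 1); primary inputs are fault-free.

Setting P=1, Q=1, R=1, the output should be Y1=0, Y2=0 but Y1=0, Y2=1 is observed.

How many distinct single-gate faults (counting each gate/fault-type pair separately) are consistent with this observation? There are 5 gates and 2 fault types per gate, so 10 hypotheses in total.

1

Fault-free: n1=0, n2=1, n3=1, n4=0, n5=0 → Y1=0, Y2=0. Observed Y1=0, Y2=1.
  n1 stuck-at-0: output Y1=0, Y2=0 ✗
  n1 stuck-at-1: output Y1=0, Y2=0 ✗
  n2 stuck-at-0: output Y1=0, Y2=0 ✗
  n2 stuck-at-1: output Y1=0, Y2=0 ✗
  n3 stuck-at-0: output Y1=0, Y2=0 ✗
  n3 stuck-at-1: output Y1=0, Y2=0 ✗
  n4 stuck-at-0: output Y1=0, Y2=0 ✗
  n4 stuck-at-1: output Y1=1, Y2=1 ✗
  n5 stuck-at-0: output Y1=0, Y2=0 ✗
  n5 stuck-at-1: output Y1=0, Y2=1 ✓
Consistent faults: {n5 stuck-at-1} — 1 in all.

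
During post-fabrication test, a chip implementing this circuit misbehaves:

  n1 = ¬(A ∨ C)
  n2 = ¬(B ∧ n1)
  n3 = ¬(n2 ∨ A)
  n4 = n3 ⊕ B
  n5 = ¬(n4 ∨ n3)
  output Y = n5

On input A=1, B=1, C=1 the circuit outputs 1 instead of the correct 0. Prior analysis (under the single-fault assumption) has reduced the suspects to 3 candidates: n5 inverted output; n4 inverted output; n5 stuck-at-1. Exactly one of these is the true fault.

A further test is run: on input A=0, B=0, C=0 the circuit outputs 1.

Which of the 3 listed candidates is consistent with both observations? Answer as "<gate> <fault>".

n5 stuck-at-1

Evaluate each candidate on input A=0, B=0, C=0:
  n5 inverted output: n1=1, n2=1, n3=0, n4=0, n5=0 [inverted output] → 0 — eliminated
  n4 inverted output: n1=1, n2=1, n3=0, n4=1 [inverted output], n5=0 → 0 — eliminated
  n5 stuck-at-1: n1=1, n2=1, n3=0, n4=0, n5=1 [stuck-at-1] → 1 — matches
Only n5 stuck-at-1 reproduces the observed 1.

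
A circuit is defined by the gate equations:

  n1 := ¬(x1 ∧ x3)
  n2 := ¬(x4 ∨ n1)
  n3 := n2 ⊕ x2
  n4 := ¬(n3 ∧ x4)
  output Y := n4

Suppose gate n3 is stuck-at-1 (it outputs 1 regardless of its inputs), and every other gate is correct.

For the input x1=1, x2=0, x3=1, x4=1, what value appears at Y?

Propagate with n3 forced: n1=0, n2=0, n3=1 [stuck-at-1], n4=0.
So Y = 0. (Without the fault it would be 1.)

0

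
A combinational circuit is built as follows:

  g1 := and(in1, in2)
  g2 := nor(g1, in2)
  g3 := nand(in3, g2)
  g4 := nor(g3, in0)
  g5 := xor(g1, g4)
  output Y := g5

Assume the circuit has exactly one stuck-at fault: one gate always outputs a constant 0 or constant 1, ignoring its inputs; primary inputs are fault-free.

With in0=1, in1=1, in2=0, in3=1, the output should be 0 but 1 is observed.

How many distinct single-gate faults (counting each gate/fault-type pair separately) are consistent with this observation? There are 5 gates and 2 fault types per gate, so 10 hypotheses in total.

Fault-free: g1=0, g2=1, g3=0, g4=0, g5=0 → 0. Observed 1.
  g1 stuck-at-0: output 0 ✗
  g1 stuck-at-1: output 1 ✓
  g2 stuck-at-0: output 0 ✗
  g2 stuck-at-1: output 0 ✗
  g3 stuck-at-0: output 0 ✗
  g3 stuck-at-1: output 0 ✗
  g4 stuck-at-0: output 0 ✗
  g4 stuck-at-1: output 1 ✓
  g5 stuck-at-0: output 0 ✗
  g5 stuck-at-1: output 1 ✓
Consistent faults: {g1 stuck-at-1, g4 stuck-at-1, g5 stuck-at-1} — 3 in all.

3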